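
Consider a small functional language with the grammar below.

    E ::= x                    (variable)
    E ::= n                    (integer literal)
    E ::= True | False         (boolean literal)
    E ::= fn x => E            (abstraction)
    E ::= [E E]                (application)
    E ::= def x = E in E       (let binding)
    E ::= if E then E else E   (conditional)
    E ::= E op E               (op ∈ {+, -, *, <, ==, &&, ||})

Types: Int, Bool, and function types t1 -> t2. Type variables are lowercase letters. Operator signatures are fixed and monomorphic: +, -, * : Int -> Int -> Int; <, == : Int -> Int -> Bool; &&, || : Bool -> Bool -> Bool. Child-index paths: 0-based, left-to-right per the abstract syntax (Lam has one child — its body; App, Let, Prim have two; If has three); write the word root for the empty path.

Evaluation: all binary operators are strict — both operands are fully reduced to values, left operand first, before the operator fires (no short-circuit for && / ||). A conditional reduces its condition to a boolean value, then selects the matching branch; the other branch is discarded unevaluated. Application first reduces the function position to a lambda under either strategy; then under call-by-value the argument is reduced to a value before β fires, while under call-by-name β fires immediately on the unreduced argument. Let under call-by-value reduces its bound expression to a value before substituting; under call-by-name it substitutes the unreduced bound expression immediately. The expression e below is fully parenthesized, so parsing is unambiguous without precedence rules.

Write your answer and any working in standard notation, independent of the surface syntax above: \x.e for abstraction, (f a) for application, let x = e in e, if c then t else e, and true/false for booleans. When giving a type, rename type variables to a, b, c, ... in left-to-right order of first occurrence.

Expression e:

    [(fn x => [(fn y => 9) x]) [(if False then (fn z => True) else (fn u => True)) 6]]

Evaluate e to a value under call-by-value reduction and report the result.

Trace:
step 0: ((\x.((\y.9) x)) ((if false then (\z.true) else (\u.true)) 6))
step 1: [if@1.0] ((\x.((\y.9) x)) ((\u.true) 6))
step 2: [beta@1] ((\x.((\y.9) x)) true)
step 3: [beta@root] ((\y.9) true)
step 4: [beta@root] 9

Answer: 9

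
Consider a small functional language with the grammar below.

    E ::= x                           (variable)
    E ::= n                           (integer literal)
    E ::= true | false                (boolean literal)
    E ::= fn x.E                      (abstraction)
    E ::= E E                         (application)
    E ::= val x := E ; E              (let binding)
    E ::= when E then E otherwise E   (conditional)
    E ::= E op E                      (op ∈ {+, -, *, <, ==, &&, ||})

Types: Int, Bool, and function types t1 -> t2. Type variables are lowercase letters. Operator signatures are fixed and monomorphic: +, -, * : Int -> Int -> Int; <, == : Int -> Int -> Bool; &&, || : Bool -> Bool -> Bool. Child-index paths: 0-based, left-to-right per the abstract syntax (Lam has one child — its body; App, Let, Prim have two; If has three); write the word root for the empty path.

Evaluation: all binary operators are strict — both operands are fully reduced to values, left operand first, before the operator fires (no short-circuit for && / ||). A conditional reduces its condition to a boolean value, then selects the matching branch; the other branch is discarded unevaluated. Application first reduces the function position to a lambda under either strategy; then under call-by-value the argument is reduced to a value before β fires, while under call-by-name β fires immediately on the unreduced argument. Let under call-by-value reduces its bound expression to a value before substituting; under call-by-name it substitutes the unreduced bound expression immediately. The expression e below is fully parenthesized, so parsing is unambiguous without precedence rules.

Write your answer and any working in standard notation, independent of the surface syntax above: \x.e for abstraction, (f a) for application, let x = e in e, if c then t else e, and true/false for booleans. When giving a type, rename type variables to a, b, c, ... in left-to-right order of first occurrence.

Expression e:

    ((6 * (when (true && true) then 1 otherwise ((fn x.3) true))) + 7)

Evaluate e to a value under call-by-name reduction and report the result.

Answer: 13

Trace:
step 0: ((6 * (if (true && true) then 1 else ((\x.3) true))) + 7)
step 1: [delta@0.1.0] ((6 * (if true then 1 else ((\x.3) true))) + 7)
step 2: [if@0.1] ((6 * 1) + 7)
step 3: [delta@0] (6 + 7)
step 4: [delta@root] 13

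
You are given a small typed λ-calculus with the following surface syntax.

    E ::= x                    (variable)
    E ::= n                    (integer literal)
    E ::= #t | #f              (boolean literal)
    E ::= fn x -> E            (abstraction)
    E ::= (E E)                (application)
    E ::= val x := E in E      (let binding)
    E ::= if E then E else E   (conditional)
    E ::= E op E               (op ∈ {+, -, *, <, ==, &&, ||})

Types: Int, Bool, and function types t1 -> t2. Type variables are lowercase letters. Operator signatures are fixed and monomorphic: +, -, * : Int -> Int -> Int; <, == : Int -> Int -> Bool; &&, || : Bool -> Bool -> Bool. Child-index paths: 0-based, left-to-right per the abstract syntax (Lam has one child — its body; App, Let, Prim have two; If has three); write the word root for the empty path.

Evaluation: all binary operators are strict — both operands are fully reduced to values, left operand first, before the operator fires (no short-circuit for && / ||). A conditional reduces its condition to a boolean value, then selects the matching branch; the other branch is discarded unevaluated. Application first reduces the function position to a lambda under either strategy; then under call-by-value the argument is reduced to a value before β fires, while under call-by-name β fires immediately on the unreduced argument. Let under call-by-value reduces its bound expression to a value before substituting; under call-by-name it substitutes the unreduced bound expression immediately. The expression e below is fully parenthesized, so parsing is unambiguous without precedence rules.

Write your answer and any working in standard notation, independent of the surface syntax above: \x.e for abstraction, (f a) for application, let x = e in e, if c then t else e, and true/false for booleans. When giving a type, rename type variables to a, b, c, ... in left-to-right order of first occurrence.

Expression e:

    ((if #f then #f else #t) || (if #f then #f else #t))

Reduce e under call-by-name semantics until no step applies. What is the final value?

Answer: true

Trace:
step 0: ((if false then false else true) || (if false then false else true))
step 1: [if@0] (true || (if false then false else true))
step 2: [if@1] (true || true)
step 3: [delta@root] true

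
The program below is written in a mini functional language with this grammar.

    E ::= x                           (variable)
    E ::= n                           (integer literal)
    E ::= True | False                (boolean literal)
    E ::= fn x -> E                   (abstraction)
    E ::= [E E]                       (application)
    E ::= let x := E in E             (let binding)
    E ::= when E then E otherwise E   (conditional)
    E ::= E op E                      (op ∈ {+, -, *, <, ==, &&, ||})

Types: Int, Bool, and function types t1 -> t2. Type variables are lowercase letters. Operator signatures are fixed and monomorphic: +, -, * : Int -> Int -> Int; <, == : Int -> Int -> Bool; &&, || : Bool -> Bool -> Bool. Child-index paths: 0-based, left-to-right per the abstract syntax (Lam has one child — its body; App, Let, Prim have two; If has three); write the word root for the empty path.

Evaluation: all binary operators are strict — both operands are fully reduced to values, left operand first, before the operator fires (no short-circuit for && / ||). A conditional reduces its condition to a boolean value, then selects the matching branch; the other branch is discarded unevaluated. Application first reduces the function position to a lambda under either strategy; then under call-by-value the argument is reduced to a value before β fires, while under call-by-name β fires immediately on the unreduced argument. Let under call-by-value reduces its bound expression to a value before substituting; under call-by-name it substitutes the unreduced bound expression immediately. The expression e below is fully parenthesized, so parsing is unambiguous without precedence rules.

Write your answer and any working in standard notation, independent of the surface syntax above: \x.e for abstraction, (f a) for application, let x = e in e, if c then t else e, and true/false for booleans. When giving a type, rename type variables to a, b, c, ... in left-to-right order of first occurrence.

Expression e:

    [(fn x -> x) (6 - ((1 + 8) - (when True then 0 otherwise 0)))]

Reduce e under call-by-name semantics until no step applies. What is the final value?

Trace:
step 0: ((\x.x) (6 - ((1 + 8) - (if true then 0 else 0))))
step 1: [beta@root] (6 - ((1 + 8) - (if true then 0 else 0)))
step 2: [delta@1.0] (6 - (9 - (if true then 0 else 0)))
step 3: [if@1.1] (6 - (9 - 0))
step 4: [delta@1] (6 - 9)
step 5: [delta@root] -3

Answer: -3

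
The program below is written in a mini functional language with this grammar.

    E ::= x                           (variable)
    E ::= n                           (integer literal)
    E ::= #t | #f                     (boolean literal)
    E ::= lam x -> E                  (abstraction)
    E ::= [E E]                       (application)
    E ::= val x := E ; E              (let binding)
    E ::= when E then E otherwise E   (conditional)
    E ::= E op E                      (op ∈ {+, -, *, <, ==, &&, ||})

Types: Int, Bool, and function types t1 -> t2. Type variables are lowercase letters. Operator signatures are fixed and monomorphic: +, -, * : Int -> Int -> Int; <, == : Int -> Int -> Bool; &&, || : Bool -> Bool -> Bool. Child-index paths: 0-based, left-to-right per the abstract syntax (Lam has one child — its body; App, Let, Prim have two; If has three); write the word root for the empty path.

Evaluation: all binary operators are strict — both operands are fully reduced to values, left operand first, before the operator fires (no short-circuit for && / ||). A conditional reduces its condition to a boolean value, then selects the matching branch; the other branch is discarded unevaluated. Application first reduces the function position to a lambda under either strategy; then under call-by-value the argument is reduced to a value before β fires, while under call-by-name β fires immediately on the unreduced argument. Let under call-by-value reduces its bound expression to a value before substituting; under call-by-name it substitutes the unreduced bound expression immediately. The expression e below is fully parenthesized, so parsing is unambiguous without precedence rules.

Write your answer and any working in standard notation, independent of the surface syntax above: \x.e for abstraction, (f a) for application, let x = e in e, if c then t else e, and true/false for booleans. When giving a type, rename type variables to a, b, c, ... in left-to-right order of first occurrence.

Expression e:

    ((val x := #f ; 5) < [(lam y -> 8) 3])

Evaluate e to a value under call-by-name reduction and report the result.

Answer: true

Trace:
step 0: ((let x = false in 5) < ((\y.8) 3))
step 1: [let@0] (5 < ((\y.8) 3))
step 2: [beta@1] (5 < 8)
step 3: [delta@root] true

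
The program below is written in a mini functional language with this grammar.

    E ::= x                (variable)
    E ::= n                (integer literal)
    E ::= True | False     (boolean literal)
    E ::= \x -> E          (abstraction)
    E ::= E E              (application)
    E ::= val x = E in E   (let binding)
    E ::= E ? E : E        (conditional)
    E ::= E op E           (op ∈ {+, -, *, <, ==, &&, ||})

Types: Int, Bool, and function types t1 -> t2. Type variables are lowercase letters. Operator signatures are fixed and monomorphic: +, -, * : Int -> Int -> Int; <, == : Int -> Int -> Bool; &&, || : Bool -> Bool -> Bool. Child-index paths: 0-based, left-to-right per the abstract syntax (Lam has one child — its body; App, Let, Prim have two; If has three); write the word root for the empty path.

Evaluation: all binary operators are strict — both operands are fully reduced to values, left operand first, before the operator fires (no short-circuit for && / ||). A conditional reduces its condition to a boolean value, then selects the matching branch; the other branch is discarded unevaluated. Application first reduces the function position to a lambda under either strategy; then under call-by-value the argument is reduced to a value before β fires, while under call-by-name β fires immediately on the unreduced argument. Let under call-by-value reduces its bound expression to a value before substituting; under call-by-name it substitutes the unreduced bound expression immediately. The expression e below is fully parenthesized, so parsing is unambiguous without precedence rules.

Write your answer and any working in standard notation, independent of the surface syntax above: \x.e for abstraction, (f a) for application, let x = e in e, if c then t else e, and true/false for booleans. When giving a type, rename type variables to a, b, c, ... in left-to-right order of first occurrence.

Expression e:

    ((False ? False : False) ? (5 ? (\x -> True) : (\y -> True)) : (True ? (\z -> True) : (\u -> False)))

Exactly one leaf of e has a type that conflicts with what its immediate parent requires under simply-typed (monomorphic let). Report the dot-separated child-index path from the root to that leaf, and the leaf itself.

Working:
  unify Bool ~ Bool
  unify Bool ~ Bool
  unify Bool ~ Bool
  unify Int ~ Bool
  FAIL: mismatch Int ~ Bool

Answer: 1.0 : 5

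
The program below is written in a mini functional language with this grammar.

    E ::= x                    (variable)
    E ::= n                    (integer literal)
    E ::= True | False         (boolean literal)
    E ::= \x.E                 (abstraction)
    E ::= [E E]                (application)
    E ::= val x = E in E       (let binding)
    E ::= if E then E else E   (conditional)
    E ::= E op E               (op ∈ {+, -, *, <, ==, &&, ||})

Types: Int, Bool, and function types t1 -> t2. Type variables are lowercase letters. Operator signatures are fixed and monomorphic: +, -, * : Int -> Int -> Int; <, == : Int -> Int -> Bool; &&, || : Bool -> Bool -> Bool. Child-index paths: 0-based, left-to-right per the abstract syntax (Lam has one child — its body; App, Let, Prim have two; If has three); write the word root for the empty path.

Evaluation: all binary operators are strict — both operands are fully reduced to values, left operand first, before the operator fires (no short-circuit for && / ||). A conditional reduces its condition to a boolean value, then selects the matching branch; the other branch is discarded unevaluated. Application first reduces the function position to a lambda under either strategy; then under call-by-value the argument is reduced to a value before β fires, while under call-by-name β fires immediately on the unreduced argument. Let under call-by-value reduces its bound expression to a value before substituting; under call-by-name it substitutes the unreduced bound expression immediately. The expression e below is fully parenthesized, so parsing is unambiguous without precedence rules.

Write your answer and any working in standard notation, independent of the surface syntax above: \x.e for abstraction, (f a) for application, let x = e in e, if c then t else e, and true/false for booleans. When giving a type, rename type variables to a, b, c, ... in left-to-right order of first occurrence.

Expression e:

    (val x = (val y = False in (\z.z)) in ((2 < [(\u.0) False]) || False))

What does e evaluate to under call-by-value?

Answer: false

Trace:
step 0: (let x = (let y = false in (\z.z)) in ((2 < ((\u.0) false)) || false))
step 1: [let@0] (let x = (\z.z) in ((2 < ((\u.0) false)) || false))
step 2: [let@root] ((2 < ((\u.0) false)) || false)
step 3: [beta@0.1] ((2 < 0) || false)
step 4: [delta@0] (false || false)
step 5: [delta@root] false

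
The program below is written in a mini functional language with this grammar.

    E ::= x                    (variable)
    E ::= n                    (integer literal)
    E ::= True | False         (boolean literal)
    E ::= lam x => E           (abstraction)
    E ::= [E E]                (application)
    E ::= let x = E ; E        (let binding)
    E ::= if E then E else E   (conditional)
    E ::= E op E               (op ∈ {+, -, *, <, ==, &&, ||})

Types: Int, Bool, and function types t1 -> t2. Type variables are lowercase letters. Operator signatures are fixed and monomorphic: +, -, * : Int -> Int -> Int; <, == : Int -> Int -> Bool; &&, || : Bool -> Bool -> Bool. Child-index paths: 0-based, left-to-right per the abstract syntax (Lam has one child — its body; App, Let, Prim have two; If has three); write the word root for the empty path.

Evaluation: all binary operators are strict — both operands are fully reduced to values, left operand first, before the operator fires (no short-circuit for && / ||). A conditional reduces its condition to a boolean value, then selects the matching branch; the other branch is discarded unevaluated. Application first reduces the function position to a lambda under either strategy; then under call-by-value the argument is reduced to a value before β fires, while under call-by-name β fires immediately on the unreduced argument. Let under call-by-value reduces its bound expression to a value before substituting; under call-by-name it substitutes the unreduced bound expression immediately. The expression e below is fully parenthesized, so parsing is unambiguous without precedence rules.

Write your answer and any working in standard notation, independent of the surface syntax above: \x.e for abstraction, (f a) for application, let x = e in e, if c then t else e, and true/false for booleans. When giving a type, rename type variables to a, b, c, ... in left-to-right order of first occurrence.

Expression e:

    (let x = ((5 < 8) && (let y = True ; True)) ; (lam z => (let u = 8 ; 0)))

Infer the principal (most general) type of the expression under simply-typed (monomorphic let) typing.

Answer: a -> Int

Trace:
  unify Int ~ Int
  unify Int ~ Int
  unify Bool ~ Bool
let y : Bool
  unify Bool ~ Bool
let x : Bool
let u : Int
\z._ : a -> Int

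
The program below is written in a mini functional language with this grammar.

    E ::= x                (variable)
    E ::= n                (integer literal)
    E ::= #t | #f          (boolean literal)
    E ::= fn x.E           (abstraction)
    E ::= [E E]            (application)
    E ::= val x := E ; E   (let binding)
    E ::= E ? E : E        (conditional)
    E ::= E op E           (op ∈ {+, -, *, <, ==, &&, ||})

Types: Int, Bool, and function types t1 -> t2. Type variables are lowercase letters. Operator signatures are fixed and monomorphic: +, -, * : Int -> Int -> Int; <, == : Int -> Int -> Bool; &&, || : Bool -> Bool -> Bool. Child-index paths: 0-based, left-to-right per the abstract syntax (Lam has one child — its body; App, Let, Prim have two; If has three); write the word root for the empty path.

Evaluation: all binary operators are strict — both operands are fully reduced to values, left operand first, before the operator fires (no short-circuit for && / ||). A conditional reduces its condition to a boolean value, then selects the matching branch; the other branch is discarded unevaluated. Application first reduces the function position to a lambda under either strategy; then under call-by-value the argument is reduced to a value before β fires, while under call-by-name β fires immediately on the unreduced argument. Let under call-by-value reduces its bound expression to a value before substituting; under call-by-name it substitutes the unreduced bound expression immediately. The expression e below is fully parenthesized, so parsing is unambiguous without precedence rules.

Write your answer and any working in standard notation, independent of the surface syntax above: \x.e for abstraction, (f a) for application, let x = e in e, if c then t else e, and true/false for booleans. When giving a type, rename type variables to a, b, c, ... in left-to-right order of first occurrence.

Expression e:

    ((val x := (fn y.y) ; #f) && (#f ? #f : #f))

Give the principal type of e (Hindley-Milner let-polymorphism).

Answer: Bool

Working:
y : a
\y._ : a -> a
let x : forall. a -> a
  unify Bool ~ Bool
  unify Bool ~ Bool
  unify Bool ~ Bool
  unify Bool ~ Bool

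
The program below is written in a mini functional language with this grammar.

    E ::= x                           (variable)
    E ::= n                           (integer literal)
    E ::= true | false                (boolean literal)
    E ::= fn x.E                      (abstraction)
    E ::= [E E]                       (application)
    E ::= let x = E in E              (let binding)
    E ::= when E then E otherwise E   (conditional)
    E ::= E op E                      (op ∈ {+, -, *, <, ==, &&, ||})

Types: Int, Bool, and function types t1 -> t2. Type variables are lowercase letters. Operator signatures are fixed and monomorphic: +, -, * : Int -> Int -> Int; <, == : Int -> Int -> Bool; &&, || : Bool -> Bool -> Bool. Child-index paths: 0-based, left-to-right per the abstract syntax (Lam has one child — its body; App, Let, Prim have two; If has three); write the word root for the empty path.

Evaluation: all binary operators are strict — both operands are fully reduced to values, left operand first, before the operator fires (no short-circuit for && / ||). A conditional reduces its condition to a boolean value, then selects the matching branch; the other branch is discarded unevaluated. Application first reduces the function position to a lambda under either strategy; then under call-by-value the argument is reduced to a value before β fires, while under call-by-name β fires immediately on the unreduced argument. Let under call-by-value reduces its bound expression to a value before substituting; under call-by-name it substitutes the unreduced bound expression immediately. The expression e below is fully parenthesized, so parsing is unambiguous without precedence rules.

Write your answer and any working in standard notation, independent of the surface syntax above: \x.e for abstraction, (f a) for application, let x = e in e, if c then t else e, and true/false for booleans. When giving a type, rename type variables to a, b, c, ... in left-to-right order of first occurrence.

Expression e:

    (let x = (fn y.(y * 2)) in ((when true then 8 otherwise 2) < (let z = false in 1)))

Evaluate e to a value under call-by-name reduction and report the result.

Answer: false

Trace:
step 0: (let x = (\y.(y * 2)) in ((if true then 8 else 2) < (let z = false in 1)))
step 1: [let@root] ((if true then 8 else 2) < (let z = false in 1))
step 2: [if@0] (8 < (let z = false in 1))
step 3: [let@1] (8 < 1)
step 4: [delta@root] false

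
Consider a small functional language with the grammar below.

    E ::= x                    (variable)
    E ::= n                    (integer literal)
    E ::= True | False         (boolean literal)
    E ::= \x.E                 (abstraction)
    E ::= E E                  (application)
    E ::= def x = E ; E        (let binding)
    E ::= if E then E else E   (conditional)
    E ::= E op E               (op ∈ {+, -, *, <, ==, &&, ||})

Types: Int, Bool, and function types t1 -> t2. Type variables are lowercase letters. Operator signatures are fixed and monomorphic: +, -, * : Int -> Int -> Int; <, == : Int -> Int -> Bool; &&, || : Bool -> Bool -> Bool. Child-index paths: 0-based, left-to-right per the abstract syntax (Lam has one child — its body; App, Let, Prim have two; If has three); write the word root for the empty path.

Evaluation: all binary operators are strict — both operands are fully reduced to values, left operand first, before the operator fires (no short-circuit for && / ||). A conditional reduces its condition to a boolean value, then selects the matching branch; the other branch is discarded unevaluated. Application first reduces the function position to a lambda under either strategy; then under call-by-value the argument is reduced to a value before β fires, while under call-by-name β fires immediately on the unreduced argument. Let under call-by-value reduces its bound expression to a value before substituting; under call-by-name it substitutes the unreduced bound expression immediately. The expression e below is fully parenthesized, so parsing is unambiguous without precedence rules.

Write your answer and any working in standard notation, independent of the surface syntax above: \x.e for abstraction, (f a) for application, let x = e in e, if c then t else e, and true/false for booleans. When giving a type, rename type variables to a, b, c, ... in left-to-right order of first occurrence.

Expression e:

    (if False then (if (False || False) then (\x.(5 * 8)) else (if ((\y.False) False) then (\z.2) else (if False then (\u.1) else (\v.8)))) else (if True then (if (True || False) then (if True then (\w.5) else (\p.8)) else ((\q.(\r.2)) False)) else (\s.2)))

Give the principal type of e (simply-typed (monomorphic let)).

Answer: a -> Int

Trace:
  unify Bool ~ Bool
  unify Bool ~ Bool
  unify Bool ~ Bool
  unify Bool ~ Bool
  unify Int ~ Int
  unify Int ~ Int
\x._ : a -> Int
\y._ : b -> Bool
  unify b -> Bool ~ Bool -> c
  unify b ~ Bool
  unify Bool ~ c
_ _ : Bool
  unify Bool ~ Bool
\z._ : d -> Int
  unify Bool ~ Bool
\u._ : e -> Int
\v._ : f -> Int
  unify e -> Int ~ f -> Int
  unify e ~ f
  unify Int ~ Int
  unify d -> Int ~ f -> Int
  unify d ~ f
  unify Int ~ Int
  unify a -> Int ~ f -> Int
  unify a ~ f
  unify Int ~ Int
  unify Bool ~ Bool
  unify Bool ~ Bool
  unify Bool ~ Bool
  unify Bool ~ Bool
  unify Bool ~ Bool
\w._ : g -> Int
\p._ : h -> Int
  unify g -> Int ~ h -> Int
  unify g ~ h
  unify Int ~ Int
\r._ : j -> Int
\q._ : i -> j -> Int
  unify i -> j -> Int ~ Bool -> k
  unify i ~ Bool
  unify j -> Int ~ k
_ _ : j -> Int
  unify h -> Int ~ j -> Int
  unify h ~ j
  unify Int ~ Int
\s._ : l -> Int
  unify j -> Int ~ l -> Int
  unify j ~ l
  unify Int ~ Int
  unify f -> Int ~ l -> Int
  unify f ~ l
  unify Int ~ Int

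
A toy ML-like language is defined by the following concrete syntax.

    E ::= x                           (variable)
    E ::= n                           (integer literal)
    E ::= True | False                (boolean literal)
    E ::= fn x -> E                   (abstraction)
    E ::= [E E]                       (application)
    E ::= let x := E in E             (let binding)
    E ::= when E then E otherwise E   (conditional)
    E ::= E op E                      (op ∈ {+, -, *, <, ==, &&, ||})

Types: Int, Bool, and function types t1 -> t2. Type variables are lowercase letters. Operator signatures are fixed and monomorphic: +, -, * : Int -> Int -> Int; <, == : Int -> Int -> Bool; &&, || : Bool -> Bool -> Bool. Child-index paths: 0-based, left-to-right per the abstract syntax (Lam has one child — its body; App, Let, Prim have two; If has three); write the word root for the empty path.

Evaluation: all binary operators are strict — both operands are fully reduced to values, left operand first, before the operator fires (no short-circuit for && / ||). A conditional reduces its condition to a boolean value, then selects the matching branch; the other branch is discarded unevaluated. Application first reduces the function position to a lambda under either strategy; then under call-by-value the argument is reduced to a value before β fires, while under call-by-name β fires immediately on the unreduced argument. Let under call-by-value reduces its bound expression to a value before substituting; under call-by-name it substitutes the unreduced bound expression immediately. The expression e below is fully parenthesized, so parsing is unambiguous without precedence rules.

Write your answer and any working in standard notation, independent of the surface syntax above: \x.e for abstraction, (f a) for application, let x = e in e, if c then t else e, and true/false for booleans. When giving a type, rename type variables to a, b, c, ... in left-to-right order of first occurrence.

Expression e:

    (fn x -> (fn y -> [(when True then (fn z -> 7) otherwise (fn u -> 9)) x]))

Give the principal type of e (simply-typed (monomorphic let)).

Working:
  unify Bool ~ Bool
\z._ : c -> Int
\u._ : d -> Int
  unify c -> Int ~ d -> Int
  unify c ~ d
  unify Int ~ Int
x : a
  unify d -> Int ~ a -> e
  unify d ~ a
  unify Int ~ e
_ _ : Int
\y._ : b -> Int
\x._ : a -> b -> Int

Answer: a -> b -> Int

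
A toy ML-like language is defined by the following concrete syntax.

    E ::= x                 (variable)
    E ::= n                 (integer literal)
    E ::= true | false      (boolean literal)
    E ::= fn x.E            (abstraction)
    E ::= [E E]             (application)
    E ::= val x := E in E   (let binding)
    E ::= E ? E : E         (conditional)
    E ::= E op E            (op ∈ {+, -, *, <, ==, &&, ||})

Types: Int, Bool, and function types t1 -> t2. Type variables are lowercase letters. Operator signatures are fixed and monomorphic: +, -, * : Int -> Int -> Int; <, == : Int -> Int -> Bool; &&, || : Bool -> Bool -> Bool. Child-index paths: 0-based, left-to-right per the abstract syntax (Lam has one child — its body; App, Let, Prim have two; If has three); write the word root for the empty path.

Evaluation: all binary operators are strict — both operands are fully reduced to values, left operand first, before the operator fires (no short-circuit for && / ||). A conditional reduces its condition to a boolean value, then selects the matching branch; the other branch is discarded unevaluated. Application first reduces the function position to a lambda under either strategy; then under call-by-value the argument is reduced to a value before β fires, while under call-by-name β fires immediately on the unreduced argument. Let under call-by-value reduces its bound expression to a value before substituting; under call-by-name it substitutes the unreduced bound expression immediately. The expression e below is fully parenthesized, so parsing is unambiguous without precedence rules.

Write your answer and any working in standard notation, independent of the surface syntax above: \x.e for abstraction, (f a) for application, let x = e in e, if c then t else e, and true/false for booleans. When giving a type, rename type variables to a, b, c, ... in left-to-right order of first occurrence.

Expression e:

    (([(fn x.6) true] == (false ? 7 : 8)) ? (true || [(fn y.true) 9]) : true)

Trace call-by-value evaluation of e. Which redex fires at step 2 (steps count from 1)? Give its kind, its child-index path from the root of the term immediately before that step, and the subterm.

Answer: if at 0.1 : (if false then 7 else 8)

Trace:
step 0: (if (((\x.6) true) == (if false then 7 else 8)) then (true || ((\y.true) 9)) else true)
step 1: [beta@0.0] (if (6 == (if false then 7 else 8)) then (true || ((\y.true) 9)) else true)
step 2: [if@0.1] (if (6 == 8) then (true || ((\y.true) 9)) else true)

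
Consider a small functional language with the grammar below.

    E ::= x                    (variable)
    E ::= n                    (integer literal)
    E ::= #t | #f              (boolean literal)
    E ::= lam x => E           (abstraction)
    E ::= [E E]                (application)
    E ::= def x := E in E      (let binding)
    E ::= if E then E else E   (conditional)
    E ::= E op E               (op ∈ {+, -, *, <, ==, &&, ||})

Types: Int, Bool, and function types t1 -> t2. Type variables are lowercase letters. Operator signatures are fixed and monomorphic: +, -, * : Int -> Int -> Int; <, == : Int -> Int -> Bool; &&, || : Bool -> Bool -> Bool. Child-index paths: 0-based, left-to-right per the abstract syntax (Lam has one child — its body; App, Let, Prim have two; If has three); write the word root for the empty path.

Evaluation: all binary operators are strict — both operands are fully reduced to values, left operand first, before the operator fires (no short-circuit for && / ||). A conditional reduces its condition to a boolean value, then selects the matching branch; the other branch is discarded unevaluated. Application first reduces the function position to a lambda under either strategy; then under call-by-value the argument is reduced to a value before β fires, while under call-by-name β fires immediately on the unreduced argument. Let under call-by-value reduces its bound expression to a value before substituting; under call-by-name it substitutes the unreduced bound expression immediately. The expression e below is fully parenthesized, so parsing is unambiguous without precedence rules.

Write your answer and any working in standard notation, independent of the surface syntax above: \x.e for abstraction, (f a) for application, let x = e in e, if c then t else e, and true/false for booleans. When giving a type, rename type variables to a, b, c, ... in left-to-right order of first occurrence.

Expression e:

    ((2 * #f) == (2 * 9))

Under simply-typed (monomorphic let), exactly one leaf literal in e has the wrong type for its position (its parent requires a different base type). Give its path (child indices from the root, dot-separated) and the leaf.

Derivation:
  unify Int ~ Int
  unify Bool ~ Int
  FAIL: mismatch Bool ~ Int

Answer: 0.1 : false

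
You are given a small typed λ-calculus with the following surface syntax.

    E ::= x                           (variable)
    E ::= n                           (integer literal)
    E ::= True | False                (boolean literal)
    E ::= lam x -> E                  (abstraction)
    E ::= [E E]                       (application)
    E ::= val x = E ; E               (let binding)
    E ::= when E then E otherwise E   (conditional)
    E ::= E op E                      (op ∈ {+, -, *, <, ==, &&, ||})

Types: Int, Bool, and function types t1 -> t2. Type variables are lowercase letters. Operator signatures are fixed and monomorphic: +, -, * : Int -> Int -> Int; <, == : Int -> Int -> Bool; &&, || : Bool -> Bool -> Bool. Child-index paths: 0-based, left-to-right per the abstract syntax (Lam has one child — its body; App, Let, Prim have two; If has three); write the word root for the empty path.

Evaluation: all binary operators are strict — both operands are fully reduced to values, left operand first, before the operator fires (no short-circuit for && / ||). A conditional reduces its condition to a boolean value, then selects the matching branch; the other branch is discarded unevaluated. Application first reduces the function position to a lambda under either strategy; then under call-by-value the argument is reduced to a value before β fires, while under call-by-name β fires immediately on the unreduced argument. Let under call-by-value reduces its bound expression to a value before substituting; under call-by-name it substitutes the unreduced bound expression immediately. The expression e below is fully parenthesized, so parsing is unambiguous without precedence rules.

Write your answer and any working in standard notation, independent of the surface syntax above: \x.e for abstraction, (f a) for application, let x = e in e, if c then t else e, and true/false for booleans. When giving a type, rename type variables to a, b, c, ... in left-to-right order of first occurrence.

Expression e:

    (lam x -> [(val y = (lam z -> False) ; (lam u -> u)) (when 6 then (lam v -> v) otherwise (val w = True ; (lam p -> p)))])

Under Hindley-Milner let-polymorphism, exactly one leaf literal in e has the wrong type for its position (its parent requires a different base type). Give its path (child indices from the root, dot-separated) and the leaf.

Answer: 0.1.0 : 6

Working:
\z._ : b -> Bool
let y : forall. b -> Bool
u : c
\u._ : c -> c
  unify Int ~ Bool
  FAIL: mismatch Int ~ Bool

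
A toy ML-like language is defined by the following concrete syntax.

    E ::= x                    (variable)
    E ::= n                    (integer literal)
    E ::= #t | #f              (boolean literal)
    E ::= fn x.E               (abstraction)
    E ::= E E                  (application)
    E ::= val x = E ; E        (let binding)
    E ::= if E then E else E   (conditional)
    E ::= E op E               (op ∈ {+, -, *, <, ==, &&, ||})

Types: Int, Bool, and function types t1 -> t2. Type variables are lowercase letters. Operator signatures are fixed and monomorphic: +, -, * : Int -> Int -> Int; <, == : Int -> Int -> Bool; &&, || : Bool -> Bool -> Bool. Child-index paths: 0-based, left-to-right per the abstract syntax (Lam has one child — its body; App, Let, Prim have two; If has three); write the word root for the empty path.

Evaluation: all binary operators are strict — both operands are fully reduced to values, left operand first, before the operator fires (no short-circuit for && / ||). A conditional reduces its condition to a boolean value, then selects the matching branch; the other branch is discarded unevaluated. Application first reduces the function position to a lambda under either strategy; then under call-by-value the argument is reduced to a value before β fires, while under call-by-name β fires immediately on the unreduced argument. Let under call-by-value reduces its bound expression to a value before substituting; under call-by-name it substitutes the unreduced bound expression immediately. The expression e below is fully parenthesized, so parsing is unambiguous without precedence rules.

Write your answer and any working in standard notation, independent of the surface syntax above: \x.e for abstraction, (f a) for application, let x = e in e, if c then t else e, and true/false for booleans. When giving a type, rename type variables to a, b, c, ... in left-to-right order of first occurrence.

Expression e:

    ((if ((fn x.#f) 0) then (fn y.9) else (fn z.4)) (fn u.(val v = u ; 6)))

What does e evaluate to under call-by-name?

Answer: 4

Derivation:
step 0: ((if ((\x.false) 0) then (\y.9) else (\z.4)) (\u.(let v = u in 6)))
step 1: [beta@0.0] ((if false then (\y.9) else (\z.4)) (\u.(let v = u in 6)))
step 2: [if@0] ((\z.4) (\u.(let v = u in 6)))
step 3: [beta@root] 4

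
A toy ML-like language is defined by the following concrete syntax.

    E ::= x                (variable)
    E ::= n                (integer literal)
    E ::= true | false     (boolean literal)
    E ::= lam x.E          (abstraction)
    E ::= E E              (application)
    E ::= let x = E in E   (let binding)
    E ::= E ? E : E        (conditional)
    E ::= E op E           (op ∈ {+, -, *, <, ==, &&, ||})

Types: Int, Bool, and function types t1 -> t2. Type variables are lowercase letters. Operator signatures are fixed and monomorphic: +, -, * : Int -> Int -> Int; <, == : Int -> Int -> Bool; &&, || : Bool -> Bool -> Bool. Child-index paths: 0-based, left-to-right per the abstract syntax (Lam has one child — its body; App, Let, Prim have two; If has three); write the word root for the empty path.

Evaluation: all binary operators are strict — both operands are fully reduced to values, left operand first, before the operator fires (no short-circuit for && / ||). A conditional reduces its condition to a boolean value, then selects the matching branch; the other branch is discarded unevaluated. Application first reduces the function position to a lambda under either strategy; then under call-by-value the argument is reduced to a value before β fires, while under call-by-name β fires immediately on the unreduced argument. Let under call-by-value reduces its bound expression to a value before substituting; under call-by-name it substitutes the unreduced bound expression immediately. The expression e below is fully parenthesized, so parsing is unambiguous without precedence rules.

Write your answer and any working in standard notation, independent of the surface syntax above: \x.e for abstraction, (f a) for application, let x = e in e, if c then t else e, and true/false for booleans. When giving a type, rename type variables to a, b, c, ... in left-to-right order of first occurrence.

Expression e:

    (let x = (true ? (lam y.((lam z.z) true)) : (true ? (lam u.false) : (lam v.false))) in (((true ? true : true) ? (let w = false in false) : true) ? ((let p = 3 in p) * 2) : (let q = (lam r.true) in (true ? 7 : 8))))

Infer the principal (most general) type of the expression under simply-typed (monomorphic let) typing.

Answer: Int

Working:
  unify Bool ~ Bool
z : b
\z._ : b -> b
  unify b -> b ~ Bool -> c
  unify b ~ Bool
  unify Bool ~ c
_ _ : Bool
\y._ : a -> Bool
  unify Bool ~ Bool
\u._ : d -> Bool
\v._ : e -> Bool
  unify d -> Bool ~ e -> Bool
  unify d ~ e
  unify Bool ~ Bool
  unify a -> Bool ~ e -> Bool
  unify a ~ e
  unify Bool ~ Bool
let x : e -> Bool
  unify Bool ~ Bool
  unify Bool ~ Bool
  unify Bool ~ Bool
let w : Bool
  unify Bool ~ Bool
  unify Bool ~ Bool
let p : Int
p : Int
  unify Int ~ Int
  unify Int ~ Int
\r._ : f -> Bool
let q : f -> Bool
  unify Bool ~ Bool
  unify Int ~ Int
  unify Int ~ Int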